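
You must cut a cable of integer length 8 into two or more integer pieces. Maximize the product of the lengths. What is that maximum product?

Fill m[k] for k=2..8: at each k try every first piece i and multiply by the better of (k−i) uncut or m[k−i].
m[2] = 1*max(1,0) = 1*1 = 1
m[3] = max(1*2, 2*1) = 2
m[4] = max(1*3, 2*2, 3*1) = 4
m[5] = max(1*4, 2*3, 3*2, 4*1) = 6
m[6] = max(1*6, 2*4, 3*3, 4*2, 5*1) = 9
m[7] = max(1*9, 2*6, 3*4, 4*3, 5*2, 6*1) = 12
m[8] = max(1*12, 2*9, 3*6, …, 6*2, 7*1) = 18
One optimal split: 3 + 3 + 2; product 3*3*2 = 18.

18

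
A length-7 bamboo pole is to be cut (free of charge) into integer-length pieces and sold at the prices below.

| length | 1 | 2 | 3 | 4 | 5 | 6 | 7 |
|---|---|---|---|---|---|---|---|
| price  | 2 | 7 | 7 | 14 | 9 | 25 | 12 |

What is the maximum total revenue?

27

Consider every possible first cut. v[k] is the best of p[i]+v[k−i] over all sellable i≤k.
v[1] = 2
v[2] = max(2+2, 7+0) = 7
v[3] = max(2+7, 7+2, 7+0) = 9
v[4] = max(2+9, 7+7, 7+2, 14+0) = 14
v[5] = max(2+14, 7+9, 7+7, 14+2, 9+0) = 16
v[6] = max(2+16, 7+14, 7+9, 14+7, 9+2, 25+0) = 25
v[7] = max(2+25, 7+16, 7+14, …, 25+2, 12+0) = 27
One optimal cutting: 6 + 1 → $25 + $2 = $27.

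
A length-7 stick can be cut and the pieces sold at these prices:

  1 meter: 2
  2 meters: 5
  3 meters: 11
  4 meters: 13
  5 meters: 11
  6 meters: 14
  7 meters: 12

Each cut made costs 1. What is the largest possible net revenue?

Let net[k] be the best obtainable value from length k. For each k, try every first piece i and keep the best of price[i] + net[k−i] minus the 1 cut fee when i<k.
net[1] = 2
net[2] = 5
net[3] = 11
net[4] = 13
net[5] = 15  (first piece 2, then net[3]=11)
net[6] = 21  (first piece 3, then net[3]=11)
net[7] = 23  (first piece 3, then net[4]=13)
One optimal plan: pieces 4 + 3 (1 cut) → 24 − 1 = 23.

23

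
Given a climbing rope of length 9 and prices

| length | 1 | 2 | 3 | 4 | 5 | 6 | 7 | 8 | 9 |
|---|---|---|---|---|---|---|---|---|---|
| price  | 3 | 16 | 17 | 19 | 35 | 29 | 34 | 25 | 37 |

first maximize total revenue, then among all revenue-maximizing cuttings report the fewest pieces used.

Build r[k] bottom-up: r[k] = max over allowed piece i of (p[i] + r[k−i]).
r[1] = 3
r[2] = 16
r[3] = 19  (first piece 1, then r[2]=16)
r[4] = 32  (first piece 2, then r[2]=16)
r[5] = 35  (first piece 1, then r[4]=32)
r[6] = 48  (first piece 2, then r[4]=32)
r[7] = 51  (first piece 1, then r[6]=48)
r[8] = 64  (first piece 2, then r[6]=48)
r[9] = 67  (first piece 1, then r[8]=64)
Maximum revenue is €67.
Now minimize piece count subject to staying optimal: for each k, pieces[k] = 1 + min over i with p[i]+r[k−i]=r[k] of pieces[k−i].
pieces[6] = 3
pieces[7] = 2
pieces[8] = 4
pieces[9] = 3

3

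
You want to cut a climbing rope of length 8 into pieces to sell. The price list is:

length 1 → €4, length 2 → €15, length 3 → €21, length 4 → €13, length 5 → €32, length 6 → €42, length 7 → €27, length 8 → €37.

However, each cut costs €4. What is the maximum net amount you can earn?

53

Let net[k] be the best obtainable value from length k. For each k, try every first piece i and keep the best of price[i] + net[k−i] minus the 4 cut fee when i<k.
net[1] = 4
net[2] = 15
net[3] = 21
net[4] = 26  (first piece 2, then net[2]=15)
net[5] = 32  (first piece 2, then net[3]=21)
net[6] = 42
net[7] = 43  (first piece 2, then net[5]=32)
net[8] = 53  (first piece 2, then net[6]=42)
One optimal plan: pieces 6 + 2 (1 cut) → €57 − €4 = €53.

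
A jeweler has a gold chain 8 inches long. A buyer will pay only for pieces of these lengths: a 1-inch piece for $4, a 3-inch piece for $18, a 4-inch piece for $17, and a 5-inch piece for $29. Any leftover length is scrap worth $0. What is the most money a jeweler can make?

47

Build r[k] bottom-up: r[k] = max over allowed piece i of (p[i] + r[k−i]).
r[1] = 4
r[2] = 8  (first piece 1, then r[1]=4)
r[3] = max(4+8, 18+0) = 18
r[4] = max(4+18, 18+4, 17+0) = 22
r[5] = max(4+22, 18+8, 17+4, 29+0) = 29
r[6] = max(4+29, 18+18, 17+8, 29+4) = 36
r[7] = max(4+36, 18+22, 17+18, 29+8) = 40
r[8] = max(4+40, 18+29, 17+22, 29+18) = 47
One optimal cutting: 5 + 3 → $47.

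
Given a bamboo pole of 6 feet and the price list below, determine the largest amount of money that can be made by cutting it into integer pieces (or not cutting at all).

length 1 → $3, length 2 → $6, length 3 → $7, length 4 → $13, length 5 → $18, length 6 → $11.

Let v[k] be the best obtainable value from length k. For each k, try every first piece i and keep the best of price[i] + v[k−i].
v[1] = 3
v[2] = max(3+3, 6+0) = 6
v[3] = max(3+6, 6+3, 7+0) = 9
v[4] = max(3+9, 6+6, 7+3, 13+0) = 13
v[5] = max(3+13, 6+9, 7+6, 13+3, 18+0) = 18
v[6] = max(3+18, 6+13, 7+9, 13+6, 18+3, 11+0) = 21
One optimal cutting: 5 + 1 → $18 + $3 = $21.

21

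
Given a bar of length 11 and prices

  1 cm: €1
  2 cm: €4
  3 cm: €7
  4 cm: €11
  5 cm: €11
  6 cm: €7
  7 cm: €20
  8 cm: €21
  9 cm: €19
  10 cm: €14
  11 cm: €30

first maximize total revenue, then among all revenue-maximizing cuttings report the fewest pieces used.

2

Let r[k] be the best obtainable value from length k. For each k, try every first piece i and keep the best of price[i] + r[k−i].
r[1] = 1
r[2] = 4
r[3] = 7
r[4] = 11
r[5] = 12  (first piece 1, then r[4]=11)
r[6] = 15  (first piece 2, then r[4]=11)
r[7] = 20
r[8] = 22  (first piece 4, then r[4]=11)
r[9] = 24  (first piece 2, then r[7]=20)
r[10] = 27  (first piece 3, then r[7]=20)
r[11] = 31  (first piece 4, then r[7]=20)
Maximum revenue is €31.
Now minimize piece count subject to staying optimal: for each k, pieces[k] = 1 + min over i with p[i]+r[k−i]=r[k] of pieces[k−i].
pieces[8] = 2
pieces[9] = 2
pieces[10] = 2
pieces[11] = 2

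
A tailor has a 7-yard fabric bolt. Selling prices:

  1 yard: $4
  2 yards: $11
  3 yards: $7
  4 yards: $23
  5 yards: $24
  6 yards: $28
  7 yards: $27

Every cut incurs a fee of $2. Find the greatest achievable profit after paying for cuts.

34

Consider every possible first cut. net[k] is the best of p[i]+net[k−i] over all sellable i≤k, charging 2 whenever i<k.
net[1] = 4
net[2] = 11
net[3] = 13  (first piece 1, then net[2]=11)
net[4] = 23
net[5] = 25  (first piece 1, then net[4]=23)
net[6] = 32  (first piece 2, then net[4]=23)
net[7] = 34  (first piece 1, then net[6]=32)
One optimal plan: pieces 4 + 2 + 1 (2 cuts) → $38 − $4 = $34.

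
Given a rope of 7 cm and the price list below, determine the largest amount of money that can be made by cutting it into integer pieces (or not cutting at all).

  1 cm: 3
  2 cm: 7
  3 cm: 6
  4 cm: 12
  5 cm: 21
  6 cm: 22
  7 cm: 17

Build v[k] bottom-up: v[k] = max over allowed piece i of (p[i] + v[k−i]).
v[1] = 3
v[2] = max(3+3, 7+0) = 7
v[3] = max(3+7, 7+3, 6+0) = 10
v[4] = max(3+10, 7+7, 6+3, 12+0) = 14
v[5] = max(3+14, 7+10, 6+7, 12+3, 21+0) = 21
v[6] = max(3+21, 7+14, 6+10, 12+7, 21+3, 22+0) = 24
v[7] = max(3+24, 7+21, 6+14, …, 22+3, 17+0) = 28
One optimal cutting: 5 + 2 → 21 + 7 = 28.

28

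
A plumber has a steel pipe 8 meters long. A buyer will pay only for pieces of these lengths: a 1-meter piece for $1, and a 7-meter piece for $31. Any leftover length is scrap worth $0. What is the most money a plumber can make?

Let r[k] be the best obtainable value from length k. For each k, try every first piece i and keep the best of price[i] + r[k−i].
r[1] = 1
r[2] = 2  (first piece 1, then r[1]=1)
r[3] = 3  (first piece 1, then r[2]=2)
r[4] = 4  (first piece 1, then r[3]=3)
r[5] = 5  (first piece 1, then r[4]=4)
r[6] = 6  (first piece 1, then r[5]=5)
r[7] = max(1+6, 31+0) = 31
r[8] = max(1+31, 31+1) = 32
One optimal cutting: 7 + 1 → $32.

32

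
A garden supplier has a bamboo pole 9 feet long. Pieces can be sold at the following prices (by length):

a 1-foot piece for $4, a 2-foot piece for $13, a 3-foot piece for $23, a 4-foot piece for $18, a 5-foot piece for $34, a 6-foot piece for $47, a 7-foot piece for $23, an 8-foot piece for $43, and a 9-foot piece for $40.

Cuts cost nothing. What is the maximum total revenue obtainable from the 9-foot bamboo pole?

Build r[k] bottom-up: r[k] = max over allowed piece i of (p[i] + r[k−i]).
r[1] = 4
r[2] = 13
r[3] = 23
r[4] = 27  (first piece 1, then r[3]=23)
r[5] = 36  (first piece 2, then r[3]=23)
r[6] = 47
r[7] = 51  (first piece 1, then r[6]=47)
r[8] = 60  (first piece 2, then r[6]=47)
r[9] = 70  (first piece 3, then r[6]=47)
One optimal cutting: 6 + 3 → $47 + $23 = $70.

70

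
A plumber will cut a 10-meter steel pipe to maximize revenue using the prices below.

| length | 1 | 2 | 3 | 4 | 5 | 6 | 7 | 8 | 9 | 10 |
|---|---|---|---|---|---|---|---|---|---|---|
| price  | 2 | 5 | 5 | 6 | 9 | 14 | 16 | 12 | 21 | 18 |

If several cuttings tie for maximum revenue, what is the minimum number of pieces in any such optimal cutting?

5

Let r[k] be the best obtainable value from length k. For each k, try every first piece i and keep the best of price[i] + r[k−i].
r[1] = 2
r[2] = max(2+2, 5+0) = 5
r[3] = max(2+5, 5+2, 5+0) = 7
r[4] = max(2+7, 5+5, 5+2, 6+0) = 10
r[5] = max(2+10, 5+7, 5+5, 6+2, 9+0) = 12
r[6] = max(2+12, 5+10, 5+7, 6+5, 9+2, 14+0) = 15
r[7] = max(2+15, 5+12, 5+10, …, 14+2, 16+0) = 17
r[8] = max(2+17, 5+15, 5+12, …, 16+2, 12+0) = 20
r[9] = max(2+20, 5+17, 5+15, …, 12+2, 21+0) = 22
r[10] = max(2+22, 5+20, 5+17, …, 21+2, 18+0) = 25
Maximum revenue is $25.
Now minimize piece count subject to staying optimal: for each k, pieces[k] = 1 + min over i with p[i]+r[k−i]=r[k] of pieces[k−i].
pieces[7] = 4
pieces[8] = 4
pieces[9] = 5
pieces[10] = 5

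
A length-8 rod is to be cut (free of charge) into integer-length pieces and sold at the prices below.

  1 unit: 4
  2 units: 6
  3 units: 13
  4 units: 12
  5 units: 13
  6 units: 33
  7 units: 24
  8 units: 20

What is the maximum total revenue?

Consider every possible first cut. v[k] is the best of p[i]+v[k−i] over all sellable i≤k.
v[1] = 4
v[2] = 8  (first piece 1, then v[1]=4)
v[3] = 13
v[4] = 17  (first piece 1, then v[3]=13)
v[5] = 21  (first piece 1, then v[4]=17)
v[6] = 33
v[7] = 37  (first piece 1, then v[6]=33)
v[8] = 41  (first piece 1, then v[7]=37)
One optimal cutting: 6 + 1 + 1 → 33 + 4 + 4 = 41.

41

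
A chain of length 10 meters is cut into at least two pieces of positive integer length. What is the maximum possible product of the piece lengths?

Let prod[k] be the best product for length k (with at least one cut). For each first piece i, the rest contributes max(k−i, prod[k−i]).
prod[2] = 1·max(1,0) = 1·1 = 1
prod[3] = 1·max(2,1) = 1·2 = 2
prod[4] = 2·max(2,1) = 2·2 = 4
prod[5] = 2·max(3,2) = 2·3 = 6
prod[6] = 3·max(3,2) = 3·3 = 9
prod[7] = 2·max(5,6) = 2·6 = 12
prod[8] = 2·max(6,9) = 2·9 = 18
prod[9] = 3·max(6,9) = 3·9 = 27
prod[10] = 2·max(8,18) = 2·18 = 36
One optimal split: 3 + 3 + 2 + 2; product 3·3·2·2 = 36.

36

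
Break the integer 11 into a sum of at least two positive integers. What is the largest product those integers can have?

54

Fill m[k] for k=2..11: at each k try every first piece i and multiply by the better of (k−i) uncut or m[k−i].
m[2] = 1*max(1,0) = 1*1 = 1
m[3] = 1*max(2,1) = 1*2 = 2
m[4] = 2*max(2,1) = 2*2 = 4
m[5] = 2*max(3,2) = 2*3 = 6
m[6] = 3*max(3,2) = 3*3 = 9
m[7] = 2*max(5,6) = 2*6 = 12
m[8] = 2*max(6,9) = 2*9 = 18
m[9] = 3*max(6,9) = 3*9 = 27
m[10] = 2*max(8,18) = 2*18 = 36
m[11] = 2*max(9,27) = 2*27 = 54
One optimal split: 3 + 3 + 3 + 2; product 3*3*3*2 = 54.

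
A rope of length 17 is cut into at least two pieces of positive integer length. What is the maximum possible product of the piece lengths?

486

Let m[k] be the best product for length k (with at least one cut). For each first piece i, the rest contributes max(k−i, m[k−i]).
Small cases: m[2]=1, m[3]=2, m[4]=4, m[5]=6, m[6]=9, m[7]=12, m[8]=18, m[9]=27, m[10]=36, m[11]=54.
m[12] = 3·max(9,27) = 3·27 = 81
m[13] = 2·max(11,54) = 2·54 = 108
m[14] = 2·max(12,81) = 2·81 = 162
m[15] = 3·max(12,81) = 3·81 = 243
m[16] = 2·max(14,162) = 2·162 = 324
m[17] = 2·max(15,243) = 2·243 = 486
One optimal split: 3 + 3 + 3 + 3 + 3 + 2; product 3·3·3·3·3·2 = 486.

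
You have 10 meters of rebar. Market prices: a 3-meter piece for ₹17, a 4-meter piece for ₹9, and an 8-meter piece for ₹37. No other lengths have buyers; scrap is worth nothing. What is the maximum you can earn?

51

Let f[k] be the best obtainable value from length k. For each k, try every first piece i and keep the best of price[i] + f[k−i].
f[1] = 0
f[2] = 0
f[3] = 17
f[4] = max(17+0, 9+0) = 17
f[5] = max(17+0, 9+0) = 17
f[6] = max(17+17, 9+0) = 34
f[7] = max(17+17, 9+17) = 34
f[8] = max(17+17, 9+17, 37+0) = 37
f[9] = max(17+34, 9+17, 37+0) = 51
f[10] = max(17+34, 9+34, 37+0) = 51
One optimal cutting: pieces 3 + 3 + 3 with 1 meter of scrap → ₹51.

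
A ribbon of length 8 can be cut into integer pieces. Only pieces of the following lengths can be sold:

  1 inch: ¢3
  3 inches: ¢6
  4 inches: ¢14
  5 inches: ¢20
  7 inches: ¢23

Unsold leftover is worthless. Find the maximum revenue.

Let r[k] be the best obtainable value from length k. For each k, try every first piece i and keep the best of price[i] + r[k−i].
r[1] = 3
r[2] = 6  (first piece 1, then r[1]=3)
r[3] = max(3+6, 6+0) = 9
r[4] = max(3+9, 6+3, 14+0) = 14
r[5] = max(3+14, 6+6, 14+3, 20+0) = 20
r[6] = max(3+20, 6+9, 14+6, 20+3) = 23
r[7] = max(3+23, 6+14, 14+9, 20+6, 23+0) = 26
r[8] = max(3+26, 6+20, 14+14, 20+9, 23+3) = 29
One optimal cutting: 5 + 1 + 1 + 1 → ¢29.

29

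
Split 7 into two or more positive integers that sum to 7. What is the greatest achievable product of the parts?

Let P[k] be the best product for length k (with at least one cut). For each first piece i, the rest contributes max(k−i, P[k−i]).
Small cases: P[2]=1.
P[3] = 1*max(2,1) = 1*2 = 2
P[4] = 2*max(2,1) = 2*2 = 4
P[5] = 2*max(3,2) = 2*3 = 6
P[6] = 3*max(3,2) = 3*3 = 9
P[7] = 2*max(5,6) = 2*6 = 12
One optimal split: 3 + 2 + 2; product 3*2*2 = 12.

12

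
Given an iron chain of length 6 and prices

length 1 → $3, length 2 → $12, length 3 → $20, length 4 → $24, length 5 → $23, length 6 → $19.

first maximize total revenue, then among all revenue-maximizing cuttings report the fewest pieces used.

2

Let r[k] be the best obtainable value from length k. For each k, try every first piece i and keep the best of price[i] + r[k−i].
r[1] = 3
r[2] = max(3+3, 12+0) = 12
r[3] = max(3+12, 12+3, 20+0) = 20
r[4] = max(3+20, 12+12, 20+3, 24+0) = 24
r[5] = max(3+24, 12+20, 20+12, 24+3, 23+0) = 32
r[6] = max(3+32, 12+24, 20+20, 24+12, 23+3, 19+0) = 40
Maximum revenue is $40.
Now minimize piece count subject to staying optimal: for each k, pieces[k] = 1 + min over i with p[i]+r[k−i]=r[k] of pieces[k−i].
pieces[3] = 1
pieces[4] = 1
pieces[5] = 2
pieces[6] = 2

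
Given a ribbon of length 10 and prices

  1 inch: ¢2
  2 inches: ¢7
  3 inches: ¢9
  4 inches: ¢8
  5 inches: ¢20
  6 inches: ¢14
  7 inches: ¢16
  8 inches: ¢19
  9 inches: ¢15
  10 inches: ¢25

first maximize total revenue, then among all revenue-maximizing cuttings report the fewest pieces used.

Build r[k] bottom-up: r[k] = max over allowed piece i of (p[i] + r[k−i]).
r[1] = 2
r[2] = 7
r[3] = 9  (first piece 1, then r[2]=7)
r[4] = 14  (first piece 2, then r[2]=7)
r[5] = 20
r[6] = 22  (first piece 1, then r[5]=20)
r[7] = 27  (first piece 2, then r[5]=20)
r[8] = 29  (first piece 1, then r[7]=27)
r[9] = 34  (first piece 2, then r[7]=27)
r[10] = 40  (first piece 5, then r[5]=20)
Maximum revenue is ¢40.
Now minimize piece count subject to staying optimal: for each k, pieces[k] = 1 + min over i with p[i]+r[k−i]=r[k] of pieces[k−i].
pieces[7] = 2
pieces[8] = 2
pieces[9] = 3
pieces[10] = 2

2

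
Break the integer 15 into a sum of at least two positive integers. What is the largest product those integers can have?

Define prod[k] = max over 1≤i<k of i · max(k−i, prod[k−i]); the inner max lets the remainder stay uncut if that's better.
prod[2] = 1×max(1,0) = 1×1 = 1
prod[3] = 1×max(2,1) = 1×2 = 2
prod[4] = 2×max(2,1) = 2×2 = 4
prod[5] = 2×max(3,2) = 2×3 = 6
prod[6] = 3×max(3,2) = 3×3 = 9
prod[7] = 2×max(5,6) = 2×6 = 12
prod[8] = 2×max(6,9) = 2×9 = 18
prod[9] = 3×max(6,9) = 3×9 = 27
prod[10] = 2×max(8,18) = 2×18 = 36
prod[11] = 2×max(9,27) = 2×27 = 54
prod[12] = 3×max(9,27) = 3×27 = 81
prod[13] = 2×max(11,54) = 2×54 = 108
prod[14] = 2×max(12,81) = 2×81 = 162
prod[15] = 3×max(12,81) = 3×81 = 243
One optimal split: 3 + 3 + 3 + 3 + 3; product 3×3×3×3×3 = 243.

243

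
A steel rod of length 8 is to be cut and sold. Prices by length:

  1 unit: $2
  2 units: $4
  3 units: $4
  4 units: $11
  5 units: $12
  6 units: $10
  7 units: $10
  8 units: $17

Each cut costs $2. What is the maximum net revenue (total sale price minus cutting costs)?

Let net[k] be the best obtainable value from length k. For each k, try every first piece i and keep the best of price[i] + net[k−i] minus the 2 cut fee when i<k.
net[1] = 2
net[2] = 4
net[3] = 4  (first piece 1, then net[2]=4)
net[4] = 11
net[5] = 12
net[6] = 13  (first piece 2, then net[4]=11)
net[7] = 14  (first piece 2, then net[5]=12)
net[8] = 20  (first piece 4, then net[4]=11)
One optimal plan: pieces 4 + 4 (1 cut) → $22 − $2 = $20.

20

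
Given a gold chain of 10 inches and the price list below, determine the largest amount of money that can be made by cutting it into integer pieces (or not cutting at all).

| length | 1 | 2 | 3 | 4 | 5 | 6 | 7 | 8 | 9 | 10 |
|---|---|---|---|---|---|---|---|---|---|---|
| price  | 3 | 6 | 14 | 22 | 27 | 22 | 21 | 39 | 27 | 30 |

Build R[k] bottom-up: R[k] = max over allowed piece i of (p[i] + R[k−i]).
R[1] = 3
R[2] = 6  (first piece 1, then R[1]=3)
R[3] = 14
R[4] = 22
R[5] = 27
R[6] = 30  (first piece 1, then R[5]=27)
R[7] = 36  (first piece 3, then R[4]=22)
R[8] = 44  (first piece 4, then R[4]=22)
R[9] = 49  (first piece 4, then R[5]=27)
R[10] = 54  (first piece 5, then R[5]=27)
One optimal cutting: 5 + 5 → $27 + $27 = $54.

54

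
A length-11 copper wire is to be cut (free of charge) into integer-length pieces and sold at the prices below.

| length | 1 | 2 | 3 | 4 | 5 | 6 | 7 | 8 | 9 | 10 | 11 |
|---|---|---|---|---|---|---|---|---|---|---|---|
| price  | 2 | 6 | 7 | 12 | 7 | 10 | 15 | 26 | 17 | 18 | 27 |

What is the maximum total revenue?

34

Let R[k] be the best obtainable value from length k. For each k, try every first piece i and keep the best of price[i] + R[k−i].
R[1] = 2
R[2] = max(2+2, 6+0) = 6
R[3] = max(2+6, 6+2, 7+0) = 8
R[4] = max(2+8, 6+6, 7+2, 12+0) = 12
R[5] = max(2+12, 6+8, 7+6, 12+2, 7+0) = 14
R[6] = max(2+14, 6+12, 7+8, 12+6, 7+2, 10+0) = 18
R[7] = max(2+18, 6+14, 7+12, …, 10+2, 15+0) = 20
R[8] = max(2+20, 6+18, 7+14, …, 15+2, 26+0) = 26
R[9] = max(2+26, 6+20, 7+18, …, 26+2, 17+0) = 28
R[10] = max(2+28, 6+26, 7+20, …, 17+2, 18+0) = 32
R[11] = max(2+32, 6+28, 7+26, …, 18+2, 27+0) = 34
One optimal cutting: 8 + 2 + 1 → €26 + €6 + €2 = €34.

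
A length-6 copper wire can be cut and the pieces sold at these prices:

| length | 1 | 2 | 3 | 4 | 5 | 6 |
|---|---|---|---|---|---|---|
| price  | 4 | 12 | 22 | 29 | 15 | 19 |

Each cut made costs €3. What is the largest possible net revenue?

Let r[k] be the best obtainable value from length k. For each k, try every first piece i and keep the best of price[i] + r[k−i] minus the 3 cut fee when i<k.
r[1] = 4
r[2] = max(4+4-3, 12+0) = 12
r[3] = max(4+12-3, 12+4-3, 22+0) = 22
r[4] = max(4+22-3, 12+12-3, 22+4-3, 29+0) = 29
r[5] = max(4+29-3, 12+22-3, 22+12-3, 29+4-3, 15+0) = 31
r[6] = max(4+31-3, 12+29-3, 22+22-3, 29+12-3, 15+4-3, 19+0) = 41
One optimal plan: pieces 3 + 3 (1 cut) → €44 − €3 = €41.

41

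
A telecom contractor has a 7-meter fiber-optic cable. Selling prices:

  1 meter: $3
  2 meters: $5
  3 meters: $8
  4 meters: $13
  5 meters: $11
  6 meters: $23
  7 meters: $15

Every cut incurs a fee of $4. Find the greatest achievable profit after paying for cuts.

Let v[k] be the best obtainable value from length k. For each k, try every first piece i and keep the best of price[i] + v[k−i] minus the 4 cut fee when i<k.
v[1] = 3
v[2] = 5
v[3] = 8
v[4] = 13
v[5] = 12  (first piece 1, then v[4]=13)
v[6] = 23
v[7] = 22  (first piece 1, then v[6]=23)
One optimal plan: pieces 6 + 1 (1 cut) → $26 − $4 = $22.

22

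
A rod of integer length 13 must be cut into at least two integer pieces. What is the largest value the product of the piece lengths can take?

Define g[k] = max over 1≤i<k of i · max(k−i, g[k−i]); the inner max lets the remainder stay uncut if that's better.
g[2] = 1*max(1,0) = 1*1 = 1
g[3] = max(1*2, 2*1) = 2
g[4] = max(1*3, 2*2, 3*1) = 4
g[5] = max(1*4, 2*3, 3*2, 4*1) = 6
g[6] = max(1*6, 2*4, 3*3, 4*2, 5*1) = 9
g[7] = max(1*9, 2*6, 3*4, 4*3, 5*2, 6*1) = 12
g[8] = max(1*12, 2*9, 3*6, …, 6*2, 7*1) = 18
g[9] = max(1*18, 2*12, 3*9, …, 7*2, 8*1) = 27
g[10] = max(1*27, 2*18, 3*12, …, 8*2, 9*1) = 36
g[11] = max(1*36, 2*27, 3*18, …, 9*2, 10*1) = 54
g[12] = max(1*54, 2*36, 3*27, …, 10*2, 11*1) = 81
g[13] = max(1*81, 2*54, 3*36, …, 11*2, 12*1) = 108
One optimal split: 3 + 3 + 3 + 2 + 2; product 3*3*3*2*2 = 108.

108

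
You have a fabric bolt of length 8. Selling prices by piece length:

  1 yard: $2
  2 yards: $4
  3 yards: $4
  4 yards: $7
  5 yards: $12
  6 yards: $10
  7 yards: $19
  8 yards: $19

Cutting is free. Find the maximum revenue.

Let r[k] be the best obtainable value from length k. For each k, try every first piece i and keep the best of price[i] + r[k−i].
r[1] = 2
r[2] = 4  (first piece 1, then r[1]=2)
r[3] = 6  (first piece 1, then r[2]=4)
r[4] = 8  (first piece 1, then r[3]=6)
r[5] = 12
r[6] = 14  (first piece 1, then r[5]=12)
r[7] = 19
r[8] = 21  (first piece 1, then r[7]=19)
One optimal cutting: 7 + 1 → $19 + $2 = $21.

21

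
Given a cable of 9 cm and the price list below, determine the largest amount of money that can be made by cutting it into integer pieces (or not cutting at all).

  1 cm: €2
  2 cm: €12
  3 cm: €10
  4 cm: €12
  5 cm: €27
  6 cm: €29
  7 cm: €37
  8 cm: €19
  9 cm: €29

51

Let r[k] be the best obtainable value from length k. For each k, try every first piece i and keep the best of price[i] + r[k−i].
r[1] = 2
r[2] = max(2+2, 12+0) = 12
r[3] = max(2+12, 12+2, 10+0) = 14
r[4] = max(2+14, 12+12, 10+2, 12+0) = 24
r[5] = max(2+24, 12+14, 10+12, 12+2, 27+0) = 27
r[6] = max(2+27, 12+24, 10+14, 12+12, 27+2, 29+0) = 36
r[7] = max(2+36, 12+27, 10+24, …, 29+2, 37+0) = 39
r[8] = max(2+39, 12+36, 10+27, …, 37+2, 19+0) = 48
r[9] = max(2+48, 12+39, 10+36, …, 19+2, 29+0) = 51
One optimal cutting: 5 + 2 + 2 → €27 + €12 + €12 = €51.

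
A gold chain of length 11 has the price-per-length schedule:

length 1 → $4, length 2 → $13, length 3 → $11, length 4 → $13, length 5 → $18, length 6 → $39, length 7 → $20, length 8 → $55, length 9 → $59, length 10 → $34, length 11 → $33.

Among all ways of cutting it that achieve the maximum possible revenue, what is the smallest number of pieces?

Build r[k] bottom-up: r[k] = max over allowed piece i of (p[i] + r[k−i]).
r[1] = 4
r[2] = max(4+4, 13+0) = 13
r[3] = max(4+13, 13+4, 11+0) = 17
r[4] = max(4+17, 13+13, 11+4, 13+0) = 26
r[5] = max(4+26, 13+17, 11+13, 13+4, 18+0) = 30
r[6] = max(4+30, 13+26, 11+17, 13+13, 18+4, 39+0) = 39
r[7] = max(4+39, 13+30, 11+26, …, 39+4, 20+0) = 43
r[8] = max(4+43, 13+39, 11+30, …, 20+4, 55+0) = 55
r[9] = max(4+55, 13+43, 11+39, …, 55+4, 59+0) = 59
r[10] = max(4+59, 13+55, 11+43, …, 59+4, 34+0) = 68
r[11] = max(4+68, 13+59, 11+55, …, 34+4, 33+0) = 72
Maximum revenue is $72.
Now minimize piece count subject to staying optimal: for each k, pieces[k] = 1 + min over i with p[i]+r[k−i]=r[k] of pieces[k−i].
pieces[8] = 1
pieces[9] = 1
pieces[10] = 2
pieces[11] = 2

2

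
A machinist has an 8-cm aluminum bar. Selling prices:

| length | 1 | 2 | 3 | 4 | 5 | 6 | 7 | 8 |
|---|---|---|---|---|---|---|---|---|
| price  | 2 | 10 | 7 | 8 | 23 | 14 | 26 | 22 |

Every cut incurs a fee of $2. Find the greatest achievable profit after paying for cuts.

34

Consider every possible first cut. r[k] is the best of p[i]+r[k−i] over all sellable i≤k, charging 2 whenever i<k.
r[1] = 2
r[2] = max(2+2-2, 10+0) = 10
r[3] = max(2+10-2, 10+2-2, 7+0) = 10
r[4] = max(2+10-2, 10+10-2, 7+2-2, 8+0) = 18
r[5] = max(2+18-2, 10+10-2, 7+10-2, 8+2-2, 23+0) = 23
r[6] = max(2+23-2, 10+18-2, 7+10-2, 8+10-2, 23+2-2, 14+0) = 26
r[7] = max(2+26-2, 10+23-2, 7+18-2, …, 14+2-2, 26+0) = 31
r[8] = max(2+31-2, 10+26-2, 7+23-2, …, 26+2-2, 22+0) = 34
One optimal plan: pieces 2 + 2 + 2 + 2 (3 cuts) → $40 − $6 = $34.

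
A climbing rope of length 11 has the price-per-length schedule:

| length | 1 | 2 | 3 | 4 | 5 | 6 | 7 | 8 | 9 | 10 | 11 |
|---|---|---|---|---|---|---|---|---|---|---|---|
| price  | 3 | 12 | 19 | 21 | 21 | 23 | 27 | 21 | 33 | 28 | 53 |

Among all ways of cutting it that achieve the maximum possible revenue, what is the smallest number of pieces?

4

Consider every possible first cut. r[k] is the best of p[i]+r[k−i] over all sellable i≤k.
r[1] = 3
r[2] = 12
r[3] = 19
r[4] = 24  (first piece 2, then r[2]=12)
r[5] = 31  (first piece 2, then r[3]=19)
r[6] = 38  (first piece 3, then r[3]=19)
r[7] = 43  (first piece 2, then r[5]=31)
r[8] = 50  (first piece 2, then r[6]=38)
r[9] = 57  (first piece 3, then r[6]=38)
r[10] = 62  (first piece 2, then r[8]=50)
r[11] = 69  (first piece 2, then r[9]=57)
Maximum revenue is €69.
Now minimize piece count subject to staying optimal: for each k, pieces[k] = 1 + min over i with p[i]+r[k−i]=r[k] of pieces[k−i].
pieces[8] = 3
pieces[9] = 3
pieces[10] = 4
pieces[11] = 4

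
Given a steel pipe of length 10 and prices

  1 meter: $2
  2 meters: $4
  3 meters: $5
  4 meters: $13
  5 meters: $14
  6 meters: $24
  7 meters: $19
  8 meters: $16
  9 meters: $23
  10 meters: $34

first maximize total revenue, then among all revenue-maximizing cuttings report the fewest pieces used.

Consider every possible first cut. r[k] is the best of p[i]+r[k−i] over all sellable i≤k.
r[1] = 2
r[2] = max(2+2, 4+0) = 4
r[3] = max(2+4, 4+2, 5+0) = 6
r[4] = max(2+6, 4+4, 5+2, 13+0) = 13
r[5] = max(2+13, 4+6, 5+4, 13+2, 14+0) = 15
r[6] = max(2+15, 4+13, 5+6, 13+4, 14+2, 24+0) = 24
r[7] = max(2+24, 4+15, 5+13, …, 24+2, 19+0) = 26
r[8] = max(2+26, 4+24, 5+15, …, 19+2, 16+0) = 28
r[9] = max(2+28, 4+26, 5+24, …, 16+2, 23+0) = 30
r[10] = max(2+30, 4+28, 5+26, …, 23+2, 34+0) = 37
Maximum revenue is $37.
Now minimize piece count subject to staying optimal: for each k, pieces[k] = 1 + min over i with p[i]+r[k−i]=r[k] of pieces[k−i].
pieces[7] = 2
pieces[8] = 2
pieces[9] = 3
pieces[10] = 2

2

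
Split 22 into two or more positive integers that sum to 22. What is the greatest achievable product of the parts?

2916

Define prod[k] = max over 1≤i<k of i · max(k−i, prod[k−i]); the inner max lets the remainder stay uncut if that's better.
Small cases: prod[2]=1, prod[3]=2, prod[4]=4, prod[5]=6, prod[6]=9, prod[7]=12, prod[8]=18, prod[9]=27, prod[10]=36, prod[11]=54, prod[12]=81, prod[13]=108, prod[14]=162, prod[15]=243.
prod[16] = 2·max(14,162) = 2·162 = 324
prod[17] = 2·max(15,243) = 2·243 = 486
prod[18] = 3·max(15,243) = 3·243 = 729
prod[19] = 2·max(17,486) = 2·486 = 972
prod[20] = 2·max(18,729) = 2·729 = 1458
prod[21] = 3·max(18,729) = 3·729 = 2187
prod[22] = 2·max(20,1458) = 2·1458 = 2916
One optimal split: 3 + 3 + 3 + 3 + 3 + 3 + 2 + 2; product 3·3·3·3·3·3·2·2 = 2916.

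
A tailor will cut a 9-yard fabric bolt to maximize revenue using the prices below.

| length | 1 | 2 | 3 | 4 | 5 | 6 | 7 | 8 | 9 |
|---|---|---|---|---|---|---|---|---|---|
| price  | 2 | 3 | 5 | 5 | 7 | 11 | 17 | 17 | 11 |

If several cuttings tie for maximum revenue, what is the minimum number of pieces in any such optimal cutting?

3

Build r[k] bottom-up: r[k] = max over allowed piece i of (p[i] + r[k−i]).
r[1] = 2
r[2] = 4  (first piece 1, then r[1]=2)
r[3] = 6  (first piece 1, then r[2]=4)
r[4] = 8  (first piece 1, then r[3]=6)
r[5] = 10  (first piece 1, then r[4]=8)
r[6] = 12  (first piece 1, then r[5]=10)
r[7] = 17
r[8] = 19  (first piece 1, then r[7]=17)
r[9] = 21  (first piece 1, then r[8]=19)
Maximum revenue is $21.
Now minimize piece count subject to staying optimal: for each k, pieces[k] = 1 + min over i with p[i]+r[k−i]=r[k] of pieces[k−i].
pieces[6] = 6
pieces[7] = 1
pieces[8] = 2
pieces[9] = 3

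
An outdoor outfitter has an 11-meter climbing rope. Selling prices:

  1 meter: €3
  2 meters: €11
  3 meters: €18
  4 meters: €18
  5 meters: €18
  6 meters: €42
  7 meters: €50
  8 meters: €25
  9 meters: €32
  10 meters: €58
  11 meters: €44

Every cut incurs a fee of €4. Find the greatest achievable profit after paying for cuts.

64

Build net[k] bottom-up: net[k] = max over allowed piece i of (p[i] + net[k−i]) − 4 per cut.
net[1] = 3
net[2] = max(3+3-4, 11+0) = 11
net[3] = max(3+11-4, 11+3-4, 18+0) = 18
net[4] = max(3+18-4, 11+11-4, 18+3-4, 18+0) = 18
net[5] = max(3+18-4, 11+18-4, 18+11-4, 18+3-4, 18+0) = 25
net[6] = max(3+25-4, 11+18-4, 18+18-4, 18+11-4, 18+3-4, 42+0) = 42
net[7] = max(3+42-4, 11+25-4, 18+18-4, …, 42+3-4, 50+0) = 50
net[8] = max(3+50-4, 11+42-4, 18+25-4, …, 50+3-4, 25+0) = 49
net[9] = max(3+49-4, 11+50-4, 18+42-4, …, 25+3-4, 32+0) = 57
net[10] = max(3+57-4, 11+49-4, 18+50-4, …, 32+3-4, 58+0) = 64
net[11] = max(3+64-4, 11+57-4, 18+49-4, …, 58+3-4, 44+0) = 64
One optimal plan: pieces 7 + 2 + 2 (2 cuts) → €72 − €8 = €64.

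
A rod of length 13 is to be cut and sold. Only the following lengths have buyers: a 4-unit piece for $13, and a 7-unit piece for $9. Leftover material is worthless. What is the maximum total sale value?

39

Let r[k] be the best obtainable value from length k. For each k, try every first piece i and keep the best of price[i] + r[k−i].
r[1] = 0
r[2] = 0
r[3] = 0
r[4] = 13
r[5] = 13
r[6] = 13
r[7] = max(13+0, 9+0) = 13
r[8] = max(13+13, 9+0) = 26
r[9] = max(13+13, 9+0) = 26
r[10] = max(13+13, 9+0) = 26
r[11] = max(13+13, 9+13) = 26
r[12] = max(13+26, 9+13) = 39
r[13] = max(13+26, 9+13) = 39
One optimal cutting: pieces 4 + 4 + 4 with 1 unit of scrap → $39.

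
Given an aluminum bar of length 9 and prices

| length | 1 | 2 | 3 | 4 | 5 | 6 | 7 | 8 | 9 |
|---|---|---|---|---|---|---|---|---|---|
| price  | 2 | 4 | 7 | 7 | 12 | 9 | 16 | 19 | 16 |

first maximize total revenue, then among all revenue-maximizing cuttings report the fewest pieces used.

Let r[k] be the best obtainable value from length k. For each k, try every first piece i and keep the best of price[i] + r[k−i].
r[1] = 2
r[2] = 4  (first piece 1, then r[1]=2)
r[3] = 7
r[4] = 9  (first piece 1, then r[3]=7)
r[5] = 12
r[6] = 14  (first piece 1, then r[5]=12)
r[7] = 16  (first piece 1, then r[6]=14)
r[8] = 19  (first piece 3, then r[5]=12)
r[9] = 21  (first piece 1, then r[8]=19)
Maximum revenue is $21.
Now minimize piece count subject to staying optimal: for each k, pieces[k] = 1 + min over i with p[i]+r[k−i]=r[k] of pieces[k−i].
pieces[6] = 2
pieces[7] = 1
pieces[8] = 1
pieces[9] = 2

2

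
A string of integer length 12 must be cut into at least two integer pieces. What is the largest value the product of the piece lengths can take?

Let prod[k] be the best product for length k (with at least one cut). For each first piece i, the rest contributes max(k−i, prod[k−i]).
prod[2] = 1·max(1,0) = 1·1 = 1
prod[3] = 1·max(2,1) = 1·2 = 2
prod[4] = 2·max(2,1) = 2·2 = 4
prod[5] = 2·max(3,2) = 2·3 = 6
prod[6] = 3·max(3,2) = 3·3 = 9
prod[7] = 2·max(5,6) = 2·6 = 12
prod[8] = 2·max(6,9) = 2·9 = 18
prod[9] = 3·max(6,9) = 3·9 = 27
prod[10] = 2·max(8,18) = 2·18 = 36
prod[11] = 2·max(9,27) = 2·27 = 54
prod[12] = 3·max(9,27) = 3·27 = 81
One optimal split: 3 + 3 + 3 + 3; product 3·3·3·3 = 81.

81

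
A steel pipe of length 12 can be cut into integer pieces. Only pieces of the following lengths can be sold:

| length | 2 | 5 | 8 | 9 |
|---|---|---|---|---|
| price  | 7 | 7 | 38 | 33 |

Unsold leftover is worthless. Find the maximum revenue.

52

Let r[k] be the best obtainable value from length k. For each k, try every first piece i and keep the best of price[i] + r[k−i].
r[1] = 0
r[2] = 7
r[3] = 7
r[4] = 14  (first piece 2, then r[2]=7)
r[5] = 14
r[6] = 21  (first piece 2, then r[4]=14)
r[7] = 21
r[8] = 38
r[9] = 38
r[10] = 45  (first piece 2, then r[8]=38)
r[11] = 45
r[12] = 52  (first piece 2, then r[10]=45)
One optimal cutting: 8 + 2 + 2 → $52.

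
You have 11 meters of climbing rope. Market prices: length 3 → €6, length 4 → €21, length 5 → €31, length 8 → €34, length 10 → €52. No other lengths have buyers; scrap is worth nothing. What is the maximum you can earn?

Let r[k] be the best obtainable value from length k. For each k, try every first piece i and keep the best of price[i] + r[k−i].
r[1] = 0
r[2] = 0
r[3] = 6
r[4] = max(6+0, 21+0) = 21
r[5] = max(6+0, 21+0, 31+0) = 31
r[6] = max(6+6, 21+0, 31+0) = 31
r[7] = max(6+21, 21+6, 31+0) = 31
r[8] = max(6+31, 21+21, 31+6, 34+0) = 42
r[9] = max(6+31, 21+31, 31+21, 34+0) = 52
r[10] = max(6+31, 21+31, 31+31, 34+0, 52+0) = 62
r[11] = max(6+42, 21+31, 31+31, 34+6, 52+0) = 62
One optimal cutting: pieces 5 + 5 with 1 meter of scrap → €62.

62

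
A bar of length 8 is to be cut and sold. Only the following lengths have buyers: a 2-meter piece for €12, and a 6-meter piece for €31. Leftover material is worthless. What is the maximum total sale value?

48

Let best[k] be the best obtainable value from length k. For each k, try every first piece i and keep the best of price[i] + best[k−i].
best[1] = 0
best[2] = 12
best[3] = 12
best[4] = 24  (first piece 2, then best[2]=12)
best[5] = 24
best[6] = 36  (first piece 2, then best[4]=24)
best[7] = 36
best[8] = 48  (first piece 2, then best[6]=36)
One optimal cutting: 2 + 2 + 2 + 2 → €48.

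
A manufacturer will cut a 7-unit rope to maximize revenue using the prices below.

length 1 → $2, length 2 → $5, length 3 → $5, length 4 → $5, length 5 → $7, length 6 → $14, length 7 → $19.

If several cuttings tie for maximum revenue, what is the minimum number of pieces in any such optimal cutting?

1

Consider every possible first cut. r[k] is the best of p[i]+r[k−i] over all sellable i≤k.
r[1] = 2
r[2] = max(2+2, 5+0) = 5
r[3] = max(2+5, 5+2, 5+0) = 7
r[4] = max(2+7, 5+5, 5+2, 5+0) = 10
r[5] = max(2+10, 5+7, 5+5, 5+2, 7+0) = 12
r[6] = max(2+12, 5+10, 5+7, 5+5, 7+2, 14+0) = 15
r[7] = max(2+15, 5+12, 5+10, …, 14+2, 19+0) = 19
Maximum revenue is $19.
Now minimize piece count subject to staying optimal: for each k, pieces[k] = 1 + min over i with p[i]+r[k−i]=r[k] of pieces[k−i].
pieces[4] = 2
pieces[5] = 3
pieces[6] = 3
pieces[7] = 1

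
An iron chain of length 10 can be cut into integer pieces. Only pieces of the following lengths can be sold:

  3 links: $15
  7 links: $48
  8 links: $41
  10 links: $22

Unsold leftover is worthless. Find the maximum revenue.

Build f[k] bottom-up: f[k] = max over allowed piece i of (p[i] + f[k−i]).
f[1] = 0
f[2] = 0
f[3] = 15
f[4] = 15
f[5] = 15
f[6] = 30  (first piece 3, then f[3]=15)
f[7] = max(15+15, 48+0) = 48
f[8] = max(15+15, 48+0, 41+0) = 48
f[9] = max(15+30, 48+0, 41+0) = 48
f[10] = max(15+48, 48+15, 41+0, 22+0) = 63
One optimal cutting: 7 + 3 → $63.

63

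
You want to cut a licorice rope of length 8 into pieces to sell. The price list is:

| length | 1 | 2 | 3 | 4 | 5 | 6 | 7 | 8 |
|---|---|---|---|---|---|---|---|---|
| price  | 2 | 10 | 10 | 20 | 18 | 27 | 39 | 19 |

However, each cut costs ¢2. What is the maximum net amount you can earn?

39

Let r[k] be the best obtainable value from length k. For each k, try every first piece i and keep the best of price[i] + r[k−i] minus the 2 cut fee when i<k.
r[1] = 2
r[2] = 10
r[3] = 10  (first piece 1, then r[2]=10)
r[4] = 20
r[5] = 20  (first piece 1, then r[4]=20)
r[6] = 28  (first piece 2, then r[4]=20)
r[7] = 39
r[8] = 39  (first piece 1, then r[7]=39)
One optimal plan: pieces 7 + 1 (1 cut) → ¢41 − ¢2 = ¢39.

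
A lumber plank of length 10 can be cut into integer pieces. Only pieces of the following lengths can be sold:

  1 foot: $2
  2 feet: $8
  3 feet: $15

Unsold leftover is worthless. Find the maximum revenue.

47

Consider every possible first cut. r[k] is the best of p[i]+r[k−i] over all sellable i≤k.
r[1] = 2
r[2] = 8
r[3] = 15
r[4] = 17  (first piece 1, then r[3]=15)
r[5] = 23  (first piece 2, then r[3]=15)
r[6] = 30  (first piece 3, then r[3]=15)
r[7] = 32  (first piece 1, then r[6]=30)
r[8] = 38  (first piece 2, then r[6]=30)
r[9] = 45  (first piece 3, then r[6]=30)
r[10] = 47  (first piece 1, then r[9]=45)
One optimal cutting: 3 + 3 + 3 + 1 → $47.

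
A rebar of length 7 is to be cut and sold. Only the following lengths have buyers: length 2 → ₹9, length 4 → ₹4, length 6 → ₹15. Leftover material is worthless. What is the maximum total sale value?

Build r[k] bottom-up: r[k] = max over allowed piece i of (p[i] + r[k−i]).
r[1] = 0
r[2] = 9
r[3] = 9
r[4] = max(9+9, 4+0) = 18
r[5] = max(9+9, 4+0) = 18
r[6] = max(9+18, 4+9, 15+0) = 27
r[7] = max(9+18, 4+9, 15+0) = 27
One optimal cutting: pieces 2 + 2 + 2 with 1 meter of scrap → ₹27.

27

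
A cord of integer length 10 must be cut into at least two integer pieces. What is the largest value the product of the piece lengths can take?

36

Let m[k] be the best product for length k (with at least one cut). For each first piece i, the rest contributes max(k−i, m[k−i]).
m[2] = 1×max(1,0) = 1×1 = 1
m[3] = 1×max(2,1) = 1×2 = 2
m[4] = 2×max(2,1) = 2×2 = 4
m[5] = 2×max(3,2) = 2×3 = 6
m[6] = 3×max(3,2) = 3×3 = 9
m[7] = 2×max(5,6) = 2×6 = 12
m[8] = 2×max(6,9) = 2×9 = 18
m[9] = 3×max(6,9) = 3×9 = 27
m[10] = 2×max(8,18) = 2×18 = 36
One optimal split: 3 + 3 + 2 + 2; product 3×3×2×2 = 36.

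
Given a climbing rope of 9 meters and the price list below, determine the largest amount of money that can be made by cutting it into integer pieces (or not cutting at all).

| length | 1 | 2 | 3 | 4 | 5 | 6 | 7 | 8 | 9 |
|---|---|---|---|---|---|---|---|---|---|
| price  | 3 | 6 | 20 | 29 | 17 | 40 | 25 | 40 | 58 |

Consider every possible first cut. best[k] is the best of p[i]+best[k−i] over all sellable i≤k.
best[1] = 3
best[2] = 6  (first piece 1, then best[1]=3)
best[3] = 20
best[4] = 29
best[5] = 32  (first piece 1, then best[4]=29)
best[6] = 40  (first piece 3, then best[3]=20)
best[7] = 49  (first piece 3, then best[4]=29)
best[8] = 58  (first piece 4, then best[4]=29)
best[9] = 61  (first piece 1, then best[8]=58)
One optimal cutting: 4 + 4 + 1 → €29 + €29 + €3 = €61.

61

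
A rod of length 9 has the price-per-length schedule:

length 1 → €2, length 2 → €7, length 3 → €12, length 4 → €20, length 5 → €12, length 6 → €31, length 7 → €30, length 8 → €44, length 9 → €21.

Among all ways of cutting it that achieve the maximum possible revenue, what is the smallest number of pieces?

Build r[k] bottom-up: r[k] = max over allowed piece i of (p[i] + r[k−i]).
r[1] = 2
r[2] = 7
r[3] = 12
r[4] = 20
r[5] = 22  (first piece 1, then r[4]=20)
r[6] = 31
r[7] = 33  (first piece 1, then r[6]=31)
r[8] = 44
r[9] = 46  (first piece 1, then r[8]=44)
Maximum revenue is €46.
Now minimize piece count subject to staying optimal: for each k, pieces[k] = 1 + min over i with p[i]+r[k−i]=r[k] of pieces[k−i].
pieces[6] = 1
pieces[7] = 2
pieces[8] = 1
pieces[9] = 2

2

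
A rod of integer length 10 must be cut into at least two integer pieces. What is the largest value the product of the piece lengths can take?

36

Fill g[k] for k=2..10: at each k try every first piece i and multiply by the better of (k−i) uncut or g[k−i].
Small cases: g[2]=1, g[3]=2, g[4]=4, g[5]=6.
g[6] = max(1×6, 2×4, 3×3, 4×2, 5×1) = 9
g[7] = max(1×9, 2×6, 3×4, 4×3, 5×2, 6×1) = 12
g[8] = max(1×12, 2×9, 3×6, …, 6×2, 7×1) = 18
g[9] = max(1×18, 2×12, 3×9, …, 7×2, 8×1) = 27
g[10] = max(1×27, 2×18, 3×12, …, 8×2, 9×1) = 36
One optimal split: 3 + 3 + 2 + 2; product 3×3×2×2 = 36.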